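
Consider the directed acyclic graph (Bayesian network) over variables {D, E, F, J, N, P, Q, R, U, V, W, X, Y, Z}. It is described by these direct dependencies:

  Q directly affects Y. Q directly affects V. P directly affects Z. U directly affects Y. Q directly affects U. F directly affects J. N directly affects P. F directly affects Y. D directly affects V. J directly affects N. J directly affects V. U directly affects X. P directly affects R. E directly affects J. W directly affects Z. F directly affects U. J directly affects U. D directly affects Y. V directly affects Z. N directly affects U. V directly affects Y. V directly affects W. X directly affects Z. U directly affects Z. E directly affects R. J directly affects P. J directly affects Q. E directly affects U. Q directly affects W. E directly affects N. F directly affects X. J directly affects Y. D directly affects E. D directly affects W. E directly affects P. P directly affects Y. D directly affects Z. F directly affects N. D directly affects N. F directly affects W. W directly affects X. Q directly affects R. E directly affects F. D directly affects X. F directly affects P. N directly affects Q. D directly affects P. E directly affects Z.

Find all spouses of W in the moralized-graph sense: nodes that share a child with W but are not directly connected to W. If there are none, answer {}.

{E, P, U}

Children of W: X, Z.
  X: D, F, U
  Z: D, E, P, U, V, X
Excluding nodes already adjacent to W (D, F, Q, V, X, Z), the co-parent-only contribution is {E, P, U}.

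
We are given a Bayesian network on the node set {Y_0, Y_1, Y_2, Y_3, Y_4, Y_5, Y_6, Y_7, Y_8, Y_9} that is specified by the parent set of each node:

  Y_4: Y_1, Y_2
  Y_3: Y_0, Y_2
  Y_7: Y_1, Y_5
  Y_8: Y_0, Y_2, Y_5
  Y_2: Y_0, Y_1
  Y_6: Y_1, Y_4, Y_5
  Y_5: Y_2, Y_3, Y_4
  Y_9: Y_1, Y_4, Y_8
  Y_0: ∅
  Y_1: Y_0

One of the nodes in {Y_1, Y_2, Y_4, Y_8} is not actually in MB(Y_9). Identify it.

Y_9 has parents Y_1, Y_4, Y_8.
Y_9 has no children.
With no children, Y_9 has no spouses; the co-parent set is empty.
MB(Y_9) = {Y_1, Y_4, Y_8}.
Y_2 is neither a parent, child, nor co-parent of Y_9, so it does not belong.

Y_2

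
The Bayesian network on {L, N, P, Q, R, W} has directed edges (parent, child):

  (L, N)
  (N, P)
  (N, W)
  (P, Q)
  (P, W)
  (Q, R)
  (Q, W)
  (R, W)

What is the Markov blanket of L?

Recall MB(v) = parents ∪ children ∪ spouses, where spouses are the other parents of v's children.
Pa(L) = {}.
Ch(L) = {N}.
Parents of each child, excluding L:
  N has no other parent.
Taking the union gives {N}.

{N}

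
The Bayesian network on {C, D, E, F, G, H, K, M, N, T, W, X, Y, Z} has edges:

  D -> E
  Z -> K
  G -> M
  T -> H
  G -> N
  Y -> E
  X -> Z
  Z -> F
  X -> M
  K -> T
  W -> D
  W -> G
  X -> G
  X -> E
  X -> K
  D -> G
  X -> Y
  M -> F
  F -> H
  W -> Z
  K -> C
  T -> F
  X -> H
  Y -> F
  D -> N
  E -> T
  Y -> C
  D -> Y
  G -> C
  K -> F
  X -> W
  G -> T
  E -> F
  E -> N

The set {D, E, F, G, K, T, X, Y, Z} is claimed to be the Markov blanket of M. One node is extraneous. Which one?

M has parents G, X.
Children of M: F.
Co-parents of M (other parents of its children):
  F: E, K, T, Y, Z
MB(M) = {E, F, G, K, T, X, Y, Z}.
D is neither a parent, child, nor co-parent of M, so it does not belong.

D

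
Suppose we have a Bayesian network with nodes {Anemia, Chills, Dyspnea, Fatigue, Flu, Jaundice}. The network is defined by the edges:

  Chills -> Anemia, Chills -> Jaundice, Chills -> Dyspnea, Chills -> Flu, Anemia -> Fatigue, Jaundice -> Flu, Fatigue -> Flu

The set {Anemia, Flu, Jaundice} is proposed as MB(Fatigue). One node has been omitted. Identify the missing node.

Children of Fatigue: Flu.
Fatigue's parents: Anemia.
Other parents of Fatigue's children:
  Flu's other parents are Chills, Jaundice.
MB(Fatigue) = {Anemia, Chills, Flu, Jaundice}.
Comparing with the claimed set, Chills is missing.

Chills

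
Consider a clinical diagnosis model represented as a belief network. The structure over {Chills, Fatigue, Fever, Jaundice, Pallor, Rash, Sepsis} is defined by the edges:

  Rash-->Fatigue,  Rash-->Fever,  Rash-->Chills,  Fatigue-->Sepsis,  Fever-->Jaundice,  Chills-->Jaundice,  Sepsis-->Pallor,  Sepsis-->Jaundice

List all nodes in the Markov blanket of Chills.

Parents of Chills: Rash.
Ch(Chills) = {Jaundice}.
Co-parents of Chills (other parents of its children):
  Jaundice also has parents Fever, Sepsis.
So the Markov blanket of Chills is {Fever, Jaundice, Rash, Sepsis}.

{Fever, Jaundice, Rash, Sepsis}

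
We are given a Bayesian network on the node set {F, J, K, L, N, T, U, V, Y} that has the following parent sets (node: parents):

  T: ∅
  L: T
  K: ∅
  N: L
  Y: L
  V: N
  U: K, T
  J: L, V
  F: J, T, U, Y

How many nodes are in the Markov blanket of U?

5

Recall MB(v) = parents ∪ children ∪ spouses, where spouses are the other parents of v's children.
U's parents: K, T.
U's children: F.
Other parents of U's children:
  F's other parents are J, T, Y.
MB(U) = {F, J, K, T, Y}, which has 5 nodes.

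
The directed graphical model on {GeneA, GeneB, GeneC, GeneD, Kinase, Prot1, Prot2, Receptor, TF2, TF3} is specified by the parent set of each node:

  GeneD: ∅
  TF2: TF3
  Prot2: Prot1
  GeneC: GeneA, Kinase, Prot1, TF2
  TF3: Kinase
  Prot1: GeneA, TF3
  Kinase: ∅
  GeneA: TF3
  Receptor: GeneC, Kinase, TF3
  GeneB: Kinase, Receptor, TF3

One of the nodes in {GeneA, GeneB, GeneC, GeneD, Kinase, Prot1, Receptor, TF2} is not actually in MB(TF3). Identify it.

GeneD

TF3 has parent Kinase.
TF3's children: GeneA, GeneB, Prot1, Receptor, TF2.
Other parents of TF3's children:
  GeneA: no additional parents.
  TF2: no additional parents.
  parents(Prot1) \ {TF3} = {GeneA}.
  Receptor also has parents GeneC, Kinase.
  parents(GeneB) \ {TF3} = {Kinase, Receptor}.
MB(TF3) = {GeneA, GeneB, GeneC, Kinase, Prot1, Receptor, TF2}.
GeneD is neither a parent, child, nor co-parent of TF3, so it does not belong.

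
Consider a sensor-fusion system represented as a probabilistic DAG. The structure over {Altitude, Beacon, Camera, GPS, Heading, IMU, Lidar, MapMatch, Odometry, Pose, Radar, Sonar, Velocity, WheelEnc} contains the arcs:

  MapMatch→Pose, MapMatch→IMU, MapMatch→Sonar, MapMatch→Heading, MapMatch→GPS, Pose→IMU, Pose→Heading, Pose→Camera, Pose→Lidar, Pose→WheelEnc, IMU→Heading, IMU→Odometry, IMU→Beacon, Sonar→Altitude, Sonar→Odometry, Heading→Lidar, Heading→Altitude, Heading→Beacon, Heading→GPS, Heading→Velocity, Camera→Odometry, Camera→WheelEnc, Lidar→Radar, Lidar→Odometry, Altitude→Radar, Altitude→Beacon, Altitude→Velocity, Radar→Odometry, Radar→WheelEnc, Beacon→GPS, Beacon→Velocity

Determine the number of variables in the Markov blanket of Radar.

8

Pa(Radar) = {Altitude, Lidar}.
Radar has children Odometry, WheelEnc.
Other parents of Radar's children:
  Odometry's other parents are Camera, IMU, Lidar, Sonar.
  parents(WheelEnc) \ {Radar} = {Camera, Pose}.
MB(Radar) = {Altitude, Camera, IMU, Lidar, Odometry, Pose, Sonar, WheelEnc}, which has 8 nodes.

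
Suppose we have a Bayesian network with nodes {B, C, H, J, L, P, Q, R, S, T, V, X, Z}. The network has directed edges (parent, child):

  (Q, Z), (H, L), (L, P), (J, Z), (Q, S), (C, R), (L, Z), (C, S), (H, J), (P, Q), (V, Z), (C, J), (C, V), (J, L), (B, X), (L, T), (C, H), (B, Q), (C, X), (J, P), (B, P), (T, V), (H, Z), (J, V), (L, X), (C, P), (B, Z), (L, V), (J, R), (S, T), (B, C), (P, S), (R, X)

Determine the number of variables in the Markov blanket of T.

Pa(T) = {L, S}.
T has child V.
Co-parents of T (other parents of its children):
  V also has parents C, J, L.
MB(T) = {C, J, L, S, V}, which has 5 nodes.

5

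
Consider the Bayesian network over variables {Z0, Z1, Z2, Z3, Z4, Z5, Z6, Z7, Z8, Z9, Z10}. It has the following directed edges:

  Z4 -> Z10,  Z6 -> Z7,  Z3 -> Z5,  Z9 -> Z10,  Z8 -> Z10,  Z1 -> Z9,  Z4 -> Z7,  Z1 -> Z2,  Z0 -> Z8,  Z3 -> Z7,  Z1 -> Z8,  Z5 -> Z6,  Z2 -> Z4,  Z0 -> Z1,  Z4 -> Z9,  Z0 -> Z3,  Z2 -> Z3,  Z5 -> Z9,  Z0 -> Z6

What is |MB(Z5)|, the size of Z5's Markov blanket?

6

By definition, MB(Z5) is built from Z5's parents, Z5's children, and the co-parents of Z5.
Z5 has parent Z3.
Ch(Z5) = {Z6, Z9}.
Other parents of Z5's children:
  Z6's other parent is Z0.
  Z9's other parents are Z1, Z4.
MB(Z5) = {Z0, Z1, Z3, Z4, Z6, Z9}, which has 6 nodes.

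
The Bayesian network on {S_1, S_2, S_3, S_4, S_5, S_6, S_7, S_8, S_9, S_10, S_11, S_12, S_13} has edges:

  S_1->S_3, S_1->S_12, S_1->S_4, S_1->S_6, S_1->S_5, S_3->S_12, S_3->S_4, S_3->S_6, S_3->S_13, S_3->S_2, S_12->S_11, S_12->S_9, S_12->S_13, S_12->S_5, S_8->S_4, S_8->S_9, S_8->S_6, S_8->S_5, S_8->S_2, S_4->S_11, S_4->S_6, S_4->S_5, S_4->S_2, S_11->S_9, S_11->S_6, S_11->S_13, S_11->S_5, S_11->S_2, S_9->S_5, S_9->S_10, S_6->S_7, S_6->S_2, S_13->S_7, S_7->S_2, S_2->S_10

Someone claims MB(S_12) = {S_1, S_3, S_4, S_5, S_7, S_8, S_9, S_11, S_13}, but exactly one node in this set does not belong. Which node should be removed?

A node's Markov blanket = Pa ∪ Ch ∪ (parents of Ch other than the node itself).
S_12's parents: S_1, S_3.
S_12 has children S_5, S_9, S_11, S_13.
Parents of each child, excluding S_12:
  parents(S_11) \ {S_12} = {S_4}.
  S_9's other parents are S_8, S_11.
  S_13's other parents are S_3, S_11.
  S_5's other parents are S_1, S_4, S_8, S_9, S_11.
MB(S_12) = {S_1, S_3, S_4, S_5, S_8, S_9, S_11, S_13}.
S_7 is neither a parent, child, nor co-parent of S_12, so it does not belong.

S_7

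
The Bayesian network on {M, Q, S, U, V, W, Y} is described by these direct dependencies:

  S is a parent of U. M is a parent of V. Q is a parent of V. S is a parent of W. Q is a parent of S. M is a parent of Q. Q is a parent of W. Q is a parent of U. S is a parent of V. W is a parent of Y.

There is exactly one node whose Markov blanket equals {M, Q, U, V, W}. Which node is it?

The target node must have every member of {M, Q, U, V, W} as a parent, child, or co-parent, and no others.
Parents of S: Q; children: U, V, W; co-parents: M, Q.
These exactly cover the given set, so the node is S.

S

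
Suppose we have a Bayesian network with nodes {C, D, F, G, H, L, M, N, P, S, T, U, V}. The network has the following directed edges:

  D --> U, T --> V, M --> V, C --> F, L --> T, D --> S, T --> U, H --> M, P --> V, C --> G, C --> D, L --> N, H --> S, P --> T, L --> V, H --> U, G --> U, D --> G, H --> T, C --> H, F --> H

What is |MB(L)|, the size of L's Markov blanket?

6

The Markov blanket of a node is its parents, its children, and the other parents of its children.
Pa(L) = {}.
L's children: N, T, V.
Other parents of L's children:
  N has no other parent.
  T also has parents H, P.
  parents(V) \ {L} = {M, P, T}.
MB(L) = {H, M, N, P, T, V}, which has 6 nodes.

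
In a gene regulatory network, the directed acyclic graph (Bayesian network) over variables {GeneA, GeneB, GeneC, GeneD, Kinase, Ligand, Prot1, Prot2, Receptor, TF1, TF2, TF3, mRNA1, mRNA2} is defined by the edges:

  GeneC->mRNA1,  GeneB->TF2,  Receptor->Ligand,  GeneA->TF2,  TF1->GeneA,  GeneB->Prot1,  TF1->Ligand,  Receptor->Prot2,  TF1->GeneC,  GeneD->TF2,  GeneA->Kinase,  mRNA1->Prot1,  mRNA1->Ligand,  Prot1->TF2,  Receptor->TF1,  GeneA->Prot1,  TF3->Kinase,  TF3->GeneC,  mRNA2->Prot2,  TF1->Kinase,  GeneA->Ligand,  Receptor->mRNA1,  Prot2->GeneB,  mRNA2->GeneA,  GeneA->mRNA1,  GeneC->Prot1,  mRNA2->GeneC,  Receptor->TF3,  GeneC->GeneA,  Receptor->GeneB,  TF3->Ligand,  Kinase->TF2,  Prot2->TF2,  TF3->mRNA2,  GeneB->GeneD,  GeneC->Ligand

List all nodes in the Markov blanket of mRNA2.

Pa(mRNA2) = {TF3}.
mRNA2 has children GeneA, GeneC, Prot2.
Parents of each child, excluding mRNA2:
  Prot2's other parent is Receptor.
  GeneC's other parents are TF1, TF3.
  GeneA also has parents GeneC, TF1.
Taking the union gives {GeneA, GeneC, Prot2, Receptor, TF1, TF3}.

{GeneA, GeneC, Prot2, Receptor, TF1, TF3}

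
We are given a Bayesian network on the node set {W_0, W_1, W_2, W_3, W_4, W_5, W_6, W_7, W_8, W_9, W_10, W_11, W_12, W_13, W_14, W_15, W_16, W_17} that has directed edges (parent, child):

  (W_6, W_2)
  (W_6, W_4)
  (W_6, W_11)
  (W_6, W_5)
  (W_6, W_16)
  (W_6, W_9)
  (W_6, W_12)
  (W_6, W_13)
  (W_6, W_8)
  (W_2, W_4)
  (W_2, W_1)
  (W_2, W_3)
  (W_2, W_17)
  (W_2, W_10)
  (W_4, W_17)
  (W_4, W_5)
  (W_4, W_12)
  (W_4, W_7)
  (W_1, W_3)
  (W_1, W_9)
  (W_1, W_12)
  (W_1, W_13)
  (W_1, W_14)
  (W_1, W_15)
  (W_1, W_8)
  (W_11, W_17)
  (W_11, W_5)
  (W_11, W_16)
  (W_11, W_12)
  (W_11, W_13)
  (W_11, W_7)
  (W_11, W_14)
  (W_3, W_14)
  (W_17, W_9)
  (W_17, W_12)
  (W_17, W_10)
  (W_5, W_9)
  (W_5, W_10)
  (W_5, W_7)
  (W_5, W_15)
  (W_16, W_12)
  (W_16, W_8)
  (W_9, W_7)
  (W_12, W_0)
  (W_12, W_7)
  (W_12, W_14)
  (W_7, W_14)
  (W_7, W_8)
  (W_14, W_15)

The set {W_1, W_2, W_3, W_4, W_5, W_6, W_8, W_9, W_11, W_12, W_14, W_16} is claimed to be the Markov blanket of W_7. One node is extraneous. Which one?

W_2

A node's Markov blanket = Pa ∪ Ch ∪ (parents of Ch other than the node itself).
Pa(W_7) = {W_4, W_5, W_9, W_11, W_12}.
W_7's children: W_8, W_14.
Other parents of W_7's children:
  W_14's other parents are W_1, W_3, W_11, W_12.
  parents(W_8) \ {W_7} = {W_1, W_6, W_16}.
MB(W_7) = {W_1, W_3, W_4, W_5, W_6, W_8, W_9, W_11, W_12, W_14, W_16}.
W_2 is neither a parent, child, nor co-parent of W_7, so it does not belong.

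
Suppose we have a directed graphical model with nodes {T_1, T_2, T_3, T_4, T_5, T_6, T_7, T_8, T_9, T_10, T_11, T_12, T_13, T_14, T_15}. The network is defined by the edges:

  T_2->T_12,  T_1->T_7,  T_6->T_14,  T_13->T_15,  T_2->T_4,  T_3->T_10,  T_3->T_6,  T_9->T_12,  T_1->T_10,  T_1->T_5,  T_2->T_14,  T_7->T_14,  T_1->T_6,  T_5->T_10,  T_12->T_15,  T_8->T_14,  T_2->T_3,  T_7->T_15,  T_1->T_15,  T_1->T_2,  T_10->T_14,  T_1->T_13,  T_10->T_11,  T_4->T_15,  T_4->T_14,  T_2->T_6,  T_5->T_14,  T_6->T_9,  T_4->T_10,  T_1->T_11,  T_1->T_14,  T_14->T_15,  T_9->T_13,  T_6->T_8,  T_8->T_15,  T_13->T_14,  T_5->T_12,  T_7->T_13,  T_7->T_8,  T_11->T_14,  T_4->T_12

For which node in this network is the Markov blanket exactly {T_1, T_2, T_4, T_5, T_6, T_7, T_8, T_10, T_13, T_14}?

The target node must have every member of {T_1, T_2, T_4, T_5, T_6, T_7, T_8, T_10, T_13, T_14} as a parent, child, or co-parent, and no others.
Parents of T_11: T_1, T_10; children: T_14; co-parents: T_1, T_2, T_4, T_5, T_6, T_7, T_8, T_10, T_13.
These exactly cover the given set, so the node is T_11.

T_11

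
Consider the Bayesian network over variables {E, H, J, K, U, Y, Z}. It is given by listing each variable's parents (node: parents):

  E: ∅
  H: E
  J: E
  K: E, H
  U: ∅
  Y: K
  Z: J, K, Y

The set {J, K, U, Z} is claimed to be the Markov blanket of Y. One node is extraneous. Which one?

Pa(Y) = {K}.
Y's children: Z.
For each child, the remaining parents (spouses of Y):
  Z also has parents J, K.
MB(Y) = {J, K, Z}.
U is neither a parent, child, nor co-parent of Y, so it does not belong.

U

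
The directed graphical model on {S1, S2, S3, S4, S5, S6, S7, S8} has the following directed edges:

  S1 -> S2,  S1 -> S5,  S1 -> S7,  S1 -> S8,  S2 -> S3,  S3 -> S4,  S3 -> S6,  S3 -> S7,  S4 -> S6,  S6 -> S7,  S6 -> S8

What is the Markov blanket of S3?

{S1, S2, S4, S6, S7}

By definition, MB(S3) is built from S3's parents, S3's children, and the co-parents of S3.
Children of S3: S4, S6, S7.
Parents of S3: S2.
Parents of each child, excluding S3:
  S4 has no other parent.
  S6 also has parent S4.
  S7's other parents are S1, S6.
Taking the union gives {S1, S2, S4, S6, S7}.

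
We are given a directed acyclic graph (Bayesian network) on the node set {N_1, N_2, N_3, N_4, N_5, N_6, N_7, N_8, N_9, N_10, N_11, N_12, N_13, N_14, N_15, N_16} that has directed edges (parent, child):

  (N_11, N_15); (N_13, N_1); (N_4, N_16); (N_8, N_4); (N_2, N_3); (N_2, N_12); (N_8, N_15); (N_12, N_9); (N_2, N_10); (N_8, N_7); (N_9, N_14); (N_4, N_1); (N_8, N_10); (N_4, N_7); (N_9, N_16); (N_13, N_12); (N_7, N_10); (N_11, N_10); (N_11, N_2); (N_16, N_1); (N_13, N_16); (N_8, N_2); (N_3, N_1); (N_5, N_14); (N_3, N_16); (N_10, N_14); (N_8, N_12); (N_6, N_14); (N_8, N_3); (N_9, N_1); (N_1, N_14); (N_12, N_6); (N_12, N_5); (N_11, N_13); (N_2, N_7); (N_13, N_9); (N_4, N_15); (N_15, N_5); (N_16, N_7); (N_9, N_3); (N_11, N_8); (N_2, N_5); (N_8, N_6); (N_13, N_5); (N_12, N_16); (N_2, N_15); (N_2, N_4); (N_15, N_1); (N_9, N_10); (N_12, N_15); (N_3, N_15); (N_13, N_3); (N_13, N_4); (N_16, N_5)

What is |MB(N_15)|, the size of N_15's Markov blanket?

Recall MB(v) = parents ∪ children ∪ spouses, where spouses are the other parents of v's children.
N_15 has parents N_2, N_3, N_4, N_8, N_11, N_12.
N_15 has children N_1, N_5.
Co-parents of N_15 (other parents of its children):
  N_5's other parents are N_2, N_12, N_13, N_16.
  N_1 also has parents N_3, N_4, N_9, N_13, N_16.
MB(N_15) = {N_1, N_2, N_3, N_4, N_5, N_8, N_9, N_11, N_12, N_13, N_16}, which has 11 nodes.

11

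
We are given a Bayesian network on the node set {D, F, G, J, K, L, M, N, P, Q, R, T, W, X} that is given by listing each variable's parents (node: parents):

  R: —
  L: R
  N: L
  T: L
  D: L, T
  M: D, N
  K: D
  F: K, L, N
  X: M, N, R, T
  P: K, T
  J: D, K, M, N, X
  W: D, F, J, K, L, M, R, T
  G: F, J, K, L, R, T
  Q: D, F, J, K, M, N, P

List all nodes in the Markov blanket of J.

{D, F, G, K, L, M, N, P, Q, R, T, W, X}

Recall MB(v) = parents ∪ children ∪ spouses, where spouses are the other parents of v's children.
J has parents D, K, M, N, X.
Children of J: G, Q, W.
For each child, the remaining parents (spouses of J):
  W: D, F, K, L, M, R, T
  G: F, K, L, R, T
  Q: D, F, K, M, N, P
MB(J) = {D, F, G, K, L, M, N, P, Q, R, T, W, X}.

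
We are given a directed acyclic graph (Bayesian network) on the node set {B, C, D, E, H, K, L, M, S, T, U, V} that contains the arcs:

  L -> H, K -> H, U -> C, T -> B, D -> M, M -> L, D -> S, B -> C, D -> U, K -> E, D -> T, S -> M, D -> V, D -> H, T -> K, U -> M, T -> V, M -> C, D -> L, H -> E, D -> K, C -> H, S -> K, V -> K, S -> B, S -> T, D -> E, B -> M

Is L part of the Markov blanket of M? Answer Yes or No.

L is a child of M.
So L ∈ MB(M).

Yes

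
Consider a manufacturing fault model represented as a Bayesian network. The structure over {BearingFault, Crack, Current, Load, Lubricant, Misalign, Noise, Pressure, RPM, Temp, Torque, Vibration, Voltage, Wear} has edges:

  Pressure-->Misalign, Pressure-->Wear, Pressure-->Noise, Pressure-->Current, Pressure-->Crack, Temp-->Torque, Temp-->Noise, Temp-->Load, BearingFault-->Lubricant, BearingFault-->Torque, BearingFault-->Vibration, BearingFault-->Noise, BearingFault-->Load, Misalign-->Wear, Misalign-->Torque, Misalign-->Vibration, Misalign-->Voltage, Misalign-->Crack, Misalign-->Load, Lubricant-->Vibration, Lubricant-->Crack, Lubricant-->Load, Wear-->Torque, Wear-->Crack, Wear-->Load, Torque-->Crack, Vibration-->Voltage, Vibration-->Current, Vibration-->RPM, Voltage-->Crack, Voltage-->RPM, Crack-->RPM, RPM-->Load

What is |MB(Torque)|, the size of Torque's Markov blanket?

A node's Markov blanket = Pa ∪ Ch ∪ (parents of Ch other than the node itself).
Torque has parents BearingFault, Misalign, Temp, Wear.
Torque's children: Crack.
Co-parents of Torque (other parents of its children):
  Crack: Lubricant, Misalign, Pressure, Voltage, Wear
MB(Torque) = {BearingFault, Crack, Lubricant, Misalign, Pressure, Temp, Voltage, Wear}, which has 8 nodes.

8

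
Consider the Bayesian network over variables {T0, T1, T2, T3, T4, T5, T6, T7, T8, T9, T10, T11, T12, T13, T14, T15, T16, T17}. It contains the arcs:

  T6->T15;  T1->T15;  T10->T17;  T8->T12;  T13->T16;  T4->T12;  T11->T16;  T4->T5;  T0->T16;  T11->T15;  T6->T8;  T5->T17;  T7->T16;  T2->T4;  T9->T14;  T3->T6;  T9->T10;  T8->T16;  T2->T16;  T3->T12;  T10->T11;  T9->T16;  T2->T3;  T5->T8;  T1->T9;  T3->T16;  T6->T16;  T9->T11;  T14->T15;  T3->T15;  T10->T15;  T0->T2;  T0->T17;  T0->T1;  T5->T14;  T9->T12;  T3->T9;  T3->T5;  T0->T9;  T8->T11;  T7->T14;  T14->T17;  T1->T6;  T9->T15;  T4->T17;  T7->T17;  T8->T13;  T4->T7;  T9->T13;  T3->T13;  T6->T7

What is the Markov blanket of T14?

{T0, T1, T3, T4, T5, T6, T7, T9, T10, T11, T15, T17}

Children of T14: T15, T17.
Parents of T14: T5, T7, T9.
Parents of each child, excluding T14:
  parents(T15) \ {T14} = {T1, T3, T6, T9, T10, T11}.
  parents(T17) \ {T14} = {T0, T4, T5, T7, T10}.
Taking the union gives {T0, T1, T3, T4, T5, T6, T7, T9, T10, T11, T15, T17}.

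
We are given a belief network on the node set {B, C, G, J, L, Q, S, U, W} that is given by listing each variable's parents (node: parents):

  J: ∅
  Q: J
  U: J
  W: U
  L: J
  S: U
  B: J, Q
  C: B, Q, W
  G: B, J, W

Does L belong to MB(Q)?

A node's Markov blanket = Pa ∪ Ch ∪ (parents of Ch other than the node itself).
Q's children: B, C.
Pa(Q) = {J}.
Co-parents of Q (other parents of its children):
  B: J
  C: B, W
MB(Q) = {B, C, J, W}; L is not in this set.

No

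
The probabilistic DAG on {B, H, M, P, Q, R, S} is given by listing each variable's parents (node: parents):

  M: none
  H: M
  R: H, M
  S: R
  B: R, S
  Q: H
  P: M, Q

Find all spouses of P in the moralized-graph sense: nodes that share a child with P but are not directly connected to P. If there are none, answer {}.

P has no children, so it has no co-parents. The set is empty.

{}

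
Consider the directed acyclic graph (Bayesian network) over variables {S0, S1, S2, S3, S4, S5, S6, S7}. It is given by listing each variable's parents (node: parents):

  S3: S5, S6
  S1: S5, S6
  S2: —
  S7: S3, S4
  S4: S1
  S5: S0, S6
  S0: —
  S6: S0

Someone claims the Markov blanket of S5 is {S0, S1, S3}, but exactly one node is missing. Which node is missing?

S6

Ch(S5) = {S1, S3}.
Pa(S5) = {S0, S6}.
Other parents of S5's children:
  S1: S6
  S3: S6
MB(S5) = {S0, S1, S3, S6}.
Comparing with the claimed set, S6 is missing.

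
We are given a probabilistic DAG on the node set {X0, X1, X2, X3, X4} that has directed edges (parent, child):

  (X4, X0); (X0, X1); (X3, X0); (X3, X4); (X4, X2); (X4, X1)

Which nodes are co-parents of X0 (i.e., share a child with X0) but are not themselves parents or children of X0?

Children of X0: X1.
  X1 also has parent X4.
Excluding nodes already adjacent to X0 (X1, X3, X4), the co-parent-only contribution is {}.

{}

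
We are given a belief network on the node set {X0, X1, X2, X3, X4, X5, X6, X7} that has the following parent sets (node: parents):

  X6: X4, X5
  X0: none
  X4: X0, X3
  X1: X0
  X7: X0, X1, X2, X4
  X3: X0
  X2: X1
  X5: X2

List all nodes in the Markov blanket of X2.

A node's Markov blanket = Pa ∪ Ch ∪ (parents of Ch other than the node itself).
Children of X2: X5, X7.
X2's parents: X1.
Co-parents of X2 (other parents of its children):
  X5: —
  X7: X0, X1, X4
So the Markov blanket of X2 is {X0, X1, X4, X5, X7}.

{X0, X1, X4, X5, X7}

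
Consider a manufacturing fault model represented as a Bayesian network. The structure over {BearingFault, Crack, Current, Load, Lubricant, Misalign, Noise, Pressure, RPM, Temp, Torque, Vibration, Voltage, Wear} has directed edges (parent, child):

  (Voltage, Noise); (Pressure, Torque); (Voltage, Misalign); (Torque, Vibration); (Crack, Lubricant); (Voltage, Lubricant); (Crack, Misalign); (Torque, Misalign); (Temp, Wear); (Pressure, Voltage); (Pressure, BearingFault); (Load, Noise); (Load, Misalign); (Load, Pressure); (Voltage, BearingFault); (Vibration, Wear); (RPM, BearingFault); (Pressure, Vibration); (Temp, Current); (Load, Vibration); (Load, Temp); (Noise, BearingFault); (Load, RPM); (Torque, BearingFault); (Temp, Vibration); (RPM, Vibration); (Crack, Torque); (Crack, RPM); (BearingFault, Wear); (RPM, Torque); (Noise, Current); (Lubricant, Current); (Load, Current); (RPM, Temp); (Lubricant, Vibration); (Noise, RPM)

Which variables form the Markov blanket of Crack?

{Load, Lubricant, Misalign, Noise, Pressure, RPM, Torque, Voltage}

Crack's parents: none.
Crack has children Lubricant, Misalign, RPM, Torque.
Co-parents of Crack (other parents of its children):
  RPM: Load, Noise
  Torque: Pressure, RPM
  Lubricant: Voltage
  Misalign: Load, Torque, Voltage
Union: {} ∪ {Lubricant, Misalign, RPM, Torque} ∪ {Load, Noise, Pressure, RPM, Torque, Voltage} = {Load, Lubricant, Misalign, Noise, Pressure, RPM, Torque, Voltage}.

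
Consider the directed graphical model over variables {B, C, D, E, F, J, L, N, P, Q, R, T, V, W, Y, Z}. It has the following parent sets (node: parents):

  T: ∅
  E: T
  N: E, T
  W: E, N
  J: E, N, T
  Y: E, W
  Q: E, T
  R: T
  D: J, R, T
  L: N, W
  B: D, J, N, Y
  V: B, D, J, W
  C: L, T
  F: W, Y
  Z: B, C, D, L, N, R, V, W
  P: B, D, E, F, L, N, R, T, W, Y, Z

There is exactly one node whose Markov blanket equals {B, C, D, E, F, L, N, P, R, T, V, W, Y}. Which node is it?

Z

The target node must have every member of {B, C, D, E, F, L, N, P, R, T, V, W, Y} as a parent, child, or co-parent, and no others.
Parents of Z: B, C, D, L, N, R, V, W; children: P; co-parents: B, D, E, F, L, N, R, T, W, Y.
These exactly cover the given set, so the node is Z.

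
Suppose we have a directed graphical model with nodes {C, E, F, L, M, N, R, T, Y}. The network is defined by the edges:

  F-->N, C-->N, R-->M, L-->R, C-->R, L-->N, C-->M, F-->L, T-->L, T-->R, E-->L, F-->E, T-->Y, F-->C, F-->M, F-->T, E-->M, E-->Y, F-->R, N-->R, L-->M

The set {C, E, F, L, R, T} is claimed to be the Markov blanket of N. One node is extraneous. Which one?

A node's Markov blanket = Pa ∪ Ch ∪ (parents of Ch other than the node itself).
Pa(N) = {C, F, L}.
N has child R.
Parents of each child, excluding N:
  R: C, F, L, T
MB(N) = {C, F, L, R, T}.
E is neither a parent, child, nor co-parent of N, so it does not belong.

E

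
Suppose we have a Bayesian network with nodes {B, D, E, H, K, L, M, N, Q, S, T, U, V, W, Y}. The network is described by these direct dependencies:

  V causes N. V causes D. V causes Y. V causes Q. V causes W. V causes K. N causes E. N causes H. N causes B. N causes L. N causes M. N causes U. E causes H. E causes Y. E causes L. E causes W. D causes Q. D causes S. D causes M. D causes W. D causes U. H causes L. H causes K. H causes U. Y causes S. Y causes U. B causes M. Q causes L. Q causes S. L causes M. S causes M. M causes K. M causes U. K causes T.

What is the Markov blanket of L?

{B, D, E, H, M, N, Q, S}

L's parents: E, H, N, Q.
L's children: M.
Co-parents of L (other parents of its children):
  M's other parents are B, D, N, S.
So the Markov blanket of L is {B, D, E, H, M, N, Q, S}.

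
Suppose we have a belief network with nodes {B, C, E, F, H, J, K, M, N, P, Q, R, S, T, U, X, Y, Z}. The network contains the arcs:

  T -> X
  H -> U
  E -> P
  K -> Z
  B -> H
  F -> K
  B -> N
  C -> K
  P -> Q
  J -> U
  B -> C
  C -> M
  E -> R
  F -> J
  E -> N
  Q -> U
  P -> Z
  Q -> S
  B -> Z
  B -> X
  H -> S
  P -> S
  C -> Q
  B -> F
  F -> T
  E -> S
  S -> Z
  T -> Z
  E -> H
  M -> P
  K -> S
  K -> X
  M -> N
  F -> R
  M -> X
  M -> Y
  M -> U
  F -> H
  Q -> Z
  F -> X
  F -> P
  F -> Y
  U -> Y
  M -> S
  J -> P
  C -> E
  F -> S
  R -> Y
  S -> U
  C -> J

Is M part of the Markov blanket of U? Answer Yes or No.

Yes

M is a parent of U.
So M ∈ MB(U).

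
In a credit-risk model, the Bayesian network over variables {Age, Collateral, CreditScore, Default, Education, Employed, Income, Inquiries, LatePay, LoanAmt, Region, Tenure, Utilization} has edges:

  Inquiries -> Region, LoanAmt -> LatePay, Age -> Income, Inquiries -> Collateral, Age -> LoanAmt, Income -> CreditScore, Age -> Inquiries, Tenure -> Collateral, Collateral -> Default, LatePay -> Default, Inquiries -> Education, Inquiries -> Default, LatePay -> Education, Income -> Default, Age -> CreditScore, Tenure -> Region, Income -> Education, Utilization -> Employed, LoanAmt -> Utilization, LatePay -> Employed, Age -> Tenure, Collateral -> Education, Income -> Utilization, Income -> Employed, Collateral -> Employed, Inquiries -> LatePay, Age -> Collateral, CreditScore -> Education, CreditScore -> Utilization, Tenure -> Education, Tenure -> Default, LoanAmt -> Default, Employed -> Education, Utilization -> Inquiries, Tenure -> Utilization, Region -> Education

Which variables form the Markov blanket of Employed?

The Markov blanket of a node is its parents, its children, and the other parents of its children.
Parents of Employed: Collateral, Income, LatePay, Utilization.
Ch(Employed) = {Education}.
Parents of each child, excluding Employed:
  Education: Collateral, CreditScore, Income, Inquiries, LatePay, Region, Tenure
So the Markov blanket of Employed is {Collateral, CreditScore, Education, Income, Inquiries, LatePay, Region, Tenure, Utilization}.

{Collateral, CreditScore, Education, Income, Inquiries, LatePay, Region, Tenure, Utilization}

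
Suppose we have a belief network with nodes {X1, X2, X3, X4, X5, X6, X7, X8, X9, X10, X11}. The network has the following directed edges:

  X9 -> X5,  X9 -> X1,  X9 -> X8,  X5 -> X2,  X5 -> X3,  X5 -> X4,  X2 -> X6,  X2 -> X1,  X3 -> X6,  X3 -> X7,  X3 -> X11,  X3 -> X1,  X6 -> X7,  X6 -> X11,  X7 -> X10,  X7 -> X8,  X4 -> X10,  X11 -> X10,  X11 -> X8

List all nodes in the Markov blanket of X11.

{X3, X4, X6, X7, X8, X9, X10}

X11 has parents X3, X6.
Children of X11: X8, X10.
For each child, the remaining parents (spouses of X11):
  X10's other parents are X4, X7.
  X8's other parents are X7, X9.
MB(X11) = {X3, X4, X6, X7, X8, X9, X10}.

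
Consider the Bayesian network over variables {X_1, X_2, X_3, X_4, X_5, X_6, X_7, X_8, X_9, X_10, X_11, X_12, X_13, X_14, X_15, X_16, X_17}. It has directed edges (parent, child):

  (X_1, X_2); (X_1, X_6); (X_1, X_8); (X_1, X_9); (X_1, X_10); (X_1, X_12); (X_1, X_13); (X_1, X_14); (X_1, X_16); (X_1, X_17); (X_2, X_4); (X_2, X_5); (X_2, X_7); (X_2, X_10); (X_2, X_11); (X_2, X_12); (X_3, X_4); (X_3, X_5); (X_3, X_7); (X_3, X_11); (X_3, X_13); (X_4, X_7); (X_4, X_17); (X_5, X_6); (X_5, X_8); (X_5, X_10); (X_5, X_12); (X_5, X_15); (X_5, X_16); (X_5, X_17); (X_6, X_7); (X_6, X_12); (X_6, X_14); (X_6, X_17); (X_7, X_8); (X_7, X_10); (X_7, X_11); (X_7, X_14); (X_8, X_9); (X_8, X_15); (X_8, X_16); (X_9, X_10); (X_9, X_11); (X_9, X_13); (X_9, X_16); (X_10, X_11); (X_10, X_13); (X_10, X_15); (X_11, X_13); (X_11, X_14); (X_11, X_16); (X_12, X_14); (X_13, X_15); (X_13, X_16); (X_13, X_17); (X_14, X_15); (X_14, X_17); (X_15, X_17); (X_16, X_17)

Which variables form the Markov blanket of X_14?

Pa(X_14) = {X_1, X_6, X_7, X_11, X_12}.
Children of X_14: X_15, X_17.
Parents of each child, excluding X_14:
  X_15: X_5, X_8, X_10, X_13
  X_17: X_1, X_4, X_5, X_6, X_13, X_15, X_16
So the Markov blanket of X_14 is {X_1, X_4, X_5, X_6, X_7, X_8, X_10, X_11, X_12, X_13, X_15, X_16, X_17}.

{X_1, X_4, X_5, X_6, X_7, X_8, X_10, X_11, X_12, X_13, X_15, X_16, X_17}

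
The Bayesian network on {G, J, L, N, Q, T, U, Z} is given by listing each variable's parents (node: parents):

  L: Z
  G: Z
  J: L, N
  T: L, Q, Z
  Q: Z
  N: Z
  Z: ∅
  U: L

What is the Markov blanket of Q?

{L, T, Z}

Q has parent Z.
Ch(Q) = {T}.
For each child, the remaining parents (spouses of Q):
  T: L, Z
Union: {Z} ∪ {T} ∪ {L, Z} = {L, T, Z}.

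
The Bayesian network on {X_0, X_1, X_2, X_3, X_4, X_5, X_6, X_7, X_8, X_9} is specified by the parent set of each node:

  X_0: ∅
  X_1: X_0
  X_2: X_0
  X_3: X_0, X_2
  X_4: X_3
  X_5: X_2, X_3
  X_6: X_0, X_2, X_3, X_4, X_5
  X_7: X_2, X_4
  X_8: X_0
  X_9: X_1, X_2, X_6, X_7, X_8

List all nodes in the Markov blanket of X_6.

Pa(X_6) = {X_0, X_2, X_3, X_4, X_5}.
Children of X_6: X_9.
Other parents of X_6's children:
  X_9 also has parents X_1, X_2, X_7, X_8.
Union: {X_0, X_2, X_3, X_4, X_5} ∪ {X_9} ∪ {X_1, X_2, X_7, X_8} = {X_0, X_1, X_2, X_3, X_4, X_5, X_7, X_8, X_9}.

{X_0, X_1, X_2, X_3, X_4, X_5, X_7, X_8, X_9}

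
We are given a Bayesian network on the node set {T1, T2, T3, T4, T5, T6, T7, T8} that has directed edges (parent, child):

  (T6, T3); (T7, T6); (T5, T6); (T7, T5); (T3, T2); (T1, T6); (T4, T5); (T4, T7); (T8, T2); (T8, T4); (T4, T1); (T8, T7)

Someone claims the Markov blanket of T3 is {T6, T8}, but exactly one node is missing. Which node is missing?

T2

Ch(T3) = {T2}.
Pa(T3) = {T6}.
For each child, the remaining parents (spouses of T3):
  parents(T2) \ {T3} = {T8}.
MB(T3) = {T2, T6, T8}.
Comparing with the claimed set, T2 is missing.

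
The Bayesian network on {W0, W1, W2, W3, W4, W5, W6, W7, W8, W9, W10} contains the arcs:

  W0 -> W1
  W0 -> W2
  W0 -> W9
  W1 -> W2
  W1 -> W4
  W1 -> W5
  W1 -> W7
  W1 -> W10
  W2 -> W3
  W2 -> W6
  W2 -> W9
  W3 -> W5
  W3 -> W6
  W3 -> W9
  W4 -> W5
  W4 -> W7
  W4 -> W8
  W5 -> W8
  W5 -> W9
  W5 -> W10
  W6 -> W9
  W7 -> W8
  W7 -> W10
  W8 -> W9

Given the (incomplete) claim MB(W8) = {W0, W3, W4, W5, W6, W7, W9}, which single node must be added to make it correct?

W8's parents: W4, W5, W7.
W8's children: W9.
Parents of each child, excluding W8:
  W9: W0, W2, W3, W5, W6
MB(W8) = {W0, W2, W3, W4, W5, W6, W7, W9}.
Comparing with the claimed set, W2 is missing.

W2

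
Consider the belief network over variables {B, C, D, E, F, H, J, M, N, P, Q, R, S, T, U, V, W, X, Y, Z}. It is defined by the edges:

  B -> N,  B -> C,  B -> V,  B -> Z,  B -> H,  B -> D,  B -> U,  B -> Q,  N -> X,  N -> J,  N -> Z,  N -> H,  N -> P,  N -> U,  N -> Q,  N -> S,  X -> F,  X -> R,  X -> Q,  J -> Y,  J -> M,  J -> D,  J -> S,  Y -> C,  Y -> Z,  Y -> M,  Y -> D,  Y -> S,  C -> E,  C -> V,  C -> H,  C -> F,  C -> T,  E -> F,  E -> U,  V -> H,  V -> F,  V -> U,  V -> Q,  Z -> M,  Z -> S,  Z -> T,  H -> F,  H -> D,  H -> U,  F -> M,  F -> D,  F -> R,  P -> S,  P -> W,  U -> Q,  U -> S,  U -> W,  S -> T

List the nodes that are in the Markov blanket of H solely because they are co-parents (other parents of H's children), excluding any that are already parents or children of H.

Children of H: D, F, U.
  parents(F) \ {H} = {C, E, V, X}.
  D also has parents B, F, J, Y.
  parents(U) \ {H} = {B, E, N, V}.
Excluding nodes already adjacent to H (B, C, D, F, N, U, V), the co-parent-only contribution is {E, J, X, Y}.

{E, J, X, Y}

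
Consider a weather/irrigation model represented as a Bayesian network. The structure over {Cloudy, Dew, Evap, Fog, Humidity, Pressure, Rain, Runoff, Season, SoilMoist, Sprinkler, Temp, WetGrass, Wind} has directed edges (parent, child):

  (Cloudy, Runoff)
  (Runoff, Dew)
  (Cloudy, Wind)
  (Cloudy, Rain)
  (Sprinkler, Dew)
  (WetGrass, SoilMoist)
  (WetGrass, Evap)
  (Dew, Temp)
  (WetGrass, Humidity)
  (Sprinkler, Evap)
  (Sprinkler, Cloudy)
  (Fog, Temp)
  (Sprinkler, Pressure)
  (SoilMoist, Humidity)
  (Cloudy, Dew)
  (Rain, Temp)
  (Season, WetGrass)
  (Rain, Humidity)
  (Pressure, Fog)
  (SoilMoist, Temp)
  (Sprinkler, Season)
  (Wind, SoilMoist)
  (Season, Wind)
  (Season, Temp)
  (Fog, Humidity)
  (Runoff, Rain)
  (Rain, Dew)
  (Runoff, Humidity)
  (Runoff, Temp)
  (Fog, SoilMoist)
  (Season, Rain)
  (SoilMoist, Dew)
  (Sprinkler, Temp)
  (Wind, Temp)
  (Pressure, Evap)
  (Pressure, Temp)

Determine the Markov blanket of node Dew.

{Cloudy, Fog, Pressure, Rain, Runoff, Season, SoilMoist, Sprinkler, Temp, Wind}

Recall MB(v) = parents ∪ children ∪ spouses, where spouses are the other parents of v's children.
Dew has child Temp.
Dew has parents Cloudy, Rain, Runoff, SoilMoist, Sprinkler.
Other parents of Dew's children:
  Temp's other parents are Fog, Pressure, Rain, Runoff, Season, SoilMoist, Sprinkler, Wind.
Union: {Cloudy, Rain, Runoff, SoilMoist, Sprinkler} ∪ {Temp} ∪ {Fog, Pressure, Rain, Runoff, Season, SoilMoist, Sprinkler, Wind} = {Cloudy, Fog, Pressure, Rain, Runoff, Season, SoilMoist, Sprinkler, Temp, Wind}.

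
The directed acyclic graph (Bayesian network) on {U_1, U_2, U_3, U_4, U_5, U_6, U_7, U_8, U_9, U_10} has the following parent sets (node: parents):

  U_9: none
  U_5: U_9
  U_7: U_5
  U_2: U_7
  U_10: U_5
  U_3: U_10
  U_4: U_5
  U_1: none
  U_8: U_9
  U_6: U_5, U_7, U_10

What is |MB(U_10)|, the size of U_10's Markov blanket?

The Markov blanket of a node is its parents, its children, and the other parents of its children.
Parents of U_10: U_5.
Children of U_10: U_3, U_6.
For each child, the remaining parents (spouses of U_10):
  U_3 has no other parent.
  parents(U_6) \ {U_10} = {U_5, U_7}.
MB(U_10) = {U_3, U_5, U_6, U_7}, which has 4 nodes.

4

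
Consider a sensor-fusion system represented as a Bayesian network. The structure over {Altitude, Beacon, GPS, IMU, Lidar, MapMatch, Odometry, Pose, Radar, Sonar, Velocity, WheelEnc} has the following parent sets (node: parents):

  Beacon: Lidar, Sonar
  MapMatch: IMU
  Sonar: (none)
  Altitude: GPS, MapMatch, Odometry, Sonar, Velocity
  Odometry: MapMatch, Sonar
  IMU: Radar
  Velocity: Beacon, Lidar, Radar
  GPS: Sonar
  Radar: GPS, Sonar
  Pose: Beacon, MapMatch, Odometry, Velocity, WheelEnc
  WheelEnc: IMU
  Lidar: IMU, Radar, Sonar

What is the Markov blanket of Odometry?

Recall MB(v) = parents ∪ children ∪ spouses, where spouses are the other parents of v's children.
Odometry's children: Altitude, Pose.
Pa(Odometry) = {MapMatch, Sonar}.
Other parents of Odometry's children:
  Altitude: GPS, MapMatch, Sonar, Velocity
  Pose: Beacon, MapMatch, Velocity, WheelEnc
Taking the union gives {Altitude, Beacon, GPS, MapMatch, Pose, Sonar, Velocity, WheelEnc}.

{Altitude, Beacon, GPS, MapMatch, Pose, Sonar, Velocity, WheelEnc}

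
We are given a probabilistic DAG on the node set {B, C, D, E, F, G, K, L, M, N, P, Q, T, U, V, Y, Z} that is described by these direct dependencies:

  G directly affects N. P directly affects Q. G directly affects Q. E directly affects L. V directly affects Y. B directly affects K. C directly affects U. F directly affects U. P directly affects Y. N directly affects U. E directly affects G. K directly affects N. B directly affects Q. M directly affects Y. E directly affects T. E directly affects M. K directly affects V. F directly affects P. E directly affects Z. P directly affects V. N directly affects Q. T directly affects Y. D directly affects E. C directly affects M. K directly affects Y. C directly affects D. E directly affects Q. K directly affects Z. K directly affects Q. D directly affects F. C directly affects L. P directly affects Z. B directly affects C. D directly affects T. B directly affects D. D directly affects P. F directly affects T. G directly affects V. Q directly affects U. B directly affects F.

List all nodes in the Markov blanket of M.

{C, E, K, P, T, V, Y}

The Markov blanket of a node is its parents, its children, and the other parents of its children.
Children of M: Y.
M has parents C, E.
Other parents of M's children:
  Y: K, P, T, V
MB(M) = {C, E, K, P, T, V, Y}.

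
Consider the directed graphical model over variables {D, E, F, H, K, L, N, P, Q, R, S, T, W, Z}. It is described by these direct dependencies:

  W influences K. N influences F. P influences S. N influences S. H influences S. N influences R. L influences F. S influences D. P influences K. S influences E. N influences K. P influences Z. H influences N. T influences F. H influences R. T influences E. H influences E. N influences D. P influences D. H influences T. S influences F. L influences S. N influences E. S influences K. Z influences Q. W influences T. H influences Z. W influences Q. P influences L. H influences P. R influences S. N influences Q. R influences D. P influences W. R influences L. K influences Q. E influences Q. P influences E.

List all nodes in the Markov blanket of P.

Parents of P: H.
P's children: D, E, K, L, S, W, Z.
For each child, the remaining parents (spouses of P):
  L's other parent is R.
  W: no additional parents.
  S also has parents H, L, N, R.
  parents(D) \ {P} = {N, R, S}.
  parents(K) \ {P} = {N, S, W}.
  parents(Z) \ {P} = {H}.
  E's other parents are H, N, S, T.
Union: {H} ∪ {D, E, K, L, S, W, Z} ∪ {H, L, N, R, S, T, W} = {D, E, H, K, L, N, R, S, T, W, Z}.

{D, E, H, K, L, N, R, S, T, W, Z}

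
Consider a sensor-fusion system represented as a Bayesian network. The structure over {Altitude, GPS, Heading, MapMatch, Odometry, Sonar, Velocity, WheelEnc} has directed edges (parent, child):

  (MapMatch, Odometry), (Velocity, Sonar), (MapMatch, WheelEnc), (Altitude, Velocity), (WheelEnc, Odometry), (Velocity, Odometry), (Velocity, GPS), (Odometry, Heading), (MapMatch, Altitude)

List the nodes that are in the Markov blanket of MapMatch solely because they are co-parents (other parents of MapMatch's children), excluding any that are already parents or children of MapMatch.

Children of MapMatch: Altitude, Odometry, WheelEnc.
  Altitude: no additional parents.
  WheelEnc has no other parent.
  parents(Odometry) \ {MapMatch} = {Velocity, WheelEnc}.
Excluding nodes already adjacent to MapMatch (Altitude, Odometry, WheelEnc), the co-parent-only contribution is {Velocity}.

{Velocity}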